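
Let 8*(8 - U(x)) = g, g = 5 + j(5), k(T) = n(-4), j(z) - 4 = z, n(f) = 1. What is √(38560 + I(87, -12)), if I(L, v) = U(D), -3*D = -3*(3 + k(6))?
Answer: √154265/2 ≈ 196.38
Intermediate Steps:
j(z) = 4 + z
k(T) = 1
D = 4 (D = -(-1)*(3 + 1) = -(-1)*4 = -⅓*(-12) = 4)
g = 14 (g = 5 + (4 + 5) = 5 + 9 = 14)
U(x) = 25/4 (U(x) = 8 - ⅛*14 = 8 - 7/4 = 25/4)
I(L, v) = 25/4
√(38560 + I(87, -12)) = √(38560 + 25/4) = √(154265/4) = √154265/2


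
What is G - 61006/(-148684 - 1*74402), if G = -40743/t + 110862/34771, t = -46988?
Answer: 788904539442631/182241156151164 ≈ 4.3289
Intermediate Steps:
G = 6625858509/1633819748 (G = -40743/(-46988) + 110862/34771 = -40743*(-1/46988) + 110862*(1/34771) = 40743/46988 + 110862/34771 = 6625858509/1633819748 ≈ 4.0554)
G - 61006/(-148684 - 1*74402) = 6625858509/1633819748 - 61006/(-148684 - 1*74402) = 6625858509/1633819748 - 61006/(-148684 - 74402) = 6625858509/1633819748 - 61006/(-223086) = 6625858509/1633819748 - 61006*(-1)/223086 = 6625858509/1633819748 - 1*(-30503/111543) = 6625858509/1633819748 + 30503/111543 = 788904539442631/182241156151164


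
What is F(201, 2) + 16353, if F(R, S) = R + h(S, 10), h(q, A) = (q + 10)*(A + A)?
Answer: 16794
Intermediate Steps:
h(q, A) = 2*A*(10 + q) (h(q, A) = (10 + q)*(2*A) = 2*A*(10 + q))
F(R, S) = 200 + R + 20*S (F(R, S) = R + 2*10*(10 + S) = R + (200 + 20*S) = 200 + R + 20*S)
F(201, 2) + 16353 = (200 + 201 + 20*2) + 16353 = (200 + 201 + 40) + 16353 = 441 + 16353 = 16794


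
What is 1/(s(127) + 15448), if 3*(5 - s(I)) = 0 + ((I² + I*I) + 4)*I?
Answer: -1/1350305 ≈ -7.4057e-7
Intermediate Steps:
s(I) = 5 - I*(4 + 2*I²)/3 (s(I) = 5 - (0 + ((I² + I*I) + 4)*I)/3 = 5 - (0 + ((I² + I²) + 4)*I)/3 = 5 - (0 + (2*I² + 4)*I)/3 = 5 - (0 + (4 + 2*I²)*I)/3 = 5 - (0 + I*(4 + 2*I²))/3 = 5 - I*(4 + 2*I²)/3)
1/(s(127) + 15448) = 1/((5 - 4/3*127 - ⅔*127³) + 15448) = 1/((5 - 508/3 - ⅔*2048383) + 15448) = 1/((5 - 508/3 - 4096766/3) + 15448) = 1/(-1365753 + 15448) = 1/(-1350305) = -1/1350305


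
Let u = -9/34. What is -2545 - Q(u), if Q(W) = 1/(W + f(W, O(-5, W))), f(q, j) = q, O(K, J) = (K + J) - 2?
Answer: -22888/9 ≈ -2543.1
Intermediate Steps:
O(K, J) = -2 + J + K (O(K, J) = (J + K) - 2 = -2 + J + K)
u = -9/34 (u = -9*1/34 = -9/34 ≈ -0.26471)
Q(W) = 1/(2*W) (Q(W) = 1/(W + W) = 1/(2*W))
-2545 - Q(u) = -2545 - 1/(2*(-9/34)) = -2545 - (-34)/(2*9) = -2545 - 1*(-17/9) = -2545 + 17/9 = -22888/9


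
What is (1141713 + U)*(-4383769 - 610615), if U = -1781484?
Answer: 3195262046064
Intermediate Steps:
(1141713 + U)*(-4383769 - 610615) = (1141713 - 1781484)*(-4383769 - 610615) = -639771*(-4994384) = 3195262046064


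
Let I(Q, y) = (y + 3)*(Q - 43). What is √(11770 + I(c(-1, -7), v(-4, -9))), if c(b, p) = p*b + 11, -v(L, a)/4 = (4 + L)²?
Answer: √11695 ≈ 108.14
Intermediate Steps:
v(L, a) = -4*(4 + L)²
c(b, p) = 11 + b*p (c(b, p) = b*p + 11 = 11 + b*p)
I(Q, y) = (-43 + Q)*(3 + y) (I(Q, y) = (3 + y)*(-43 + Q) = (-43 + Q)*(3 + y))
√(11770 + I(c(-1, -7), v(-4, -9))) = √(11770 + (-129 - (-172)*(4 - 4)² + 3*(11 - 1*(-7)) + (11 - 1*(-7))*(-4*(4 - 4)²))) = √(11770 + (-129 - (-172)*0² + 3*(11 + 7) + (11 + 7)*(-4*0²))) = √(11770 + (-129 - (-172)*0 + 3*18 + 18*(-4*0))) = √(11770 + (-129 - 43*0 + 54 + 18*0)) = √(11770 + (-129 + 0 + 54 + 0)) = √(11770 - 75) = √11695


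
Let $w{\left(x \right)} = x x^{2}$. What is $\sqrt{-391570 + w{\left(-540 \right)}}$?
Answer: $i \sqrt{157855570} \approx 12564.0 i$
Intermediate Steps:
$w{\left(x \right)} = x^{3}$
$\sqrt{-391570 + w{\left(-540 \right)}} = \sqrt{-391570 + \left(-540\right)^{3}} = \sqrt{-391570 - 157464000} = \sqrt{-157855570} = i \sqrt{157855570}$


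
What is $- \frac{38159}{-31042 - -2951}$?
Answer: $\frac{38159}{28091} \approx 1.3584$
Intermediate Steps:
$- \frac{38159}{-31042 - -2951} = - \frac{38159}{-31042 + 2951} = - \frac{38159}{-28091} = \left(-38159\right) \left(- \frac{1}{28091}\right) = \frac{38159}{28091}$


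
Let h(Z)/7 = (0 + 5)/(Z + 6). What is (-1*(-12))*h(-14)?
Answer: -105/2 ≈ -52.500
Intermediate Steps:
h(Z) = 35/(6 + Z) (h(Z) = 7*((0 + 5)/(Z + 6)) = 7*(5/(6 + Z)) = 35/(6 + Z))
(-1*(-12))*h(-14) = (-1*(-12))*(35/(6 - 14)) = 12*(35/(-8)) = 12*(35*(-⅛)) = 12*(-35/8) = -105/2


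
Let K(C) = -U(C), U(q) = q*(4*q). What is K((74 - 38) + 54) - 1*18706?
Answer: -51106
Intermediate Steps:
U(q) = 4*q²
K(C) = -4*C²
K((74 - 38) + 54) - 1*18706 = -4*((74 - 38) + 54)² - 1*18706 = -4*(36 + 54)² - 18706 = -4*90² - 18706 = -4*8100 - 18706 = -32400 - 18706 = -51106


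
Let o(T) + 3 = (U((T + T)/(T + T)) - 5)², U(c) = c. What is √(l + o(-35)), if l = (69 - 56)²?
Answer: √182 ≈ 13.491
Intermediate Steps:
o(T) = 13 (o(T) = -3 + ((T + T)/(T + T) - 5)² = -3 + ((2*T)/((2*T)) - 5)² = -3 + ((2*T)*(1/(2*T)) - 5)² = -3 + (1 - 5)² = -3 + (-4)² = -3 + 16 = 13)
l = 169 (l = 13² = 169)
√(l + o(-35)) = √(169 + 13) = √182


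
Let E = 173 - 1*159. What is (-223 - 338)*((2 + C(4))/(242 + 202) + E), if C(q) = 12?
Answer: -582505/74 ≈ -7871.7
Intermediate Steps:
E = 14 (E = 173 - 159 = 14)
(-223 - 338)*((2 + C(4))/(242 + 202) + E) = (-223 - 338)*((2 + 12)/(242 + 202) + 14) = -561*(14/444 + 14) = -561*(14*(1/444) + 14) = -561*(7/222 + 14) = -561*3115/222 = -582505/74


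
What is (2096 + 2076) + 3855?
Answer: 8027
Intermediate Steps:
(2096 + 2076) + 3855 = 4172 + 3855 = 8027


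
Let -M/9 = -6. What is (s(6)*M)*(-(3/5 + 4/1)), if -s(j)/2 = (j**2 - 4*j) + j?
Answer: 44712/5 ≈ 8942.4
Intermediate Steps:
s(j) = -2*j**2 + 6*j (s(j) = -2*((j**2 - 4*j) + j) = -2*(j**2 - 3*j) = -2*j**2 + 6*j)
M = 54 (M = -9*(-6) = 54)
(s(6)*M)*(-(3/5 + 4/1)) = ((2*6*(3 - 1*6))*54)*(-(3/5 + 4/1)) = ((2*6*(3 - 6))*54)*(-(3*(1/5) + 4*1)) = ((2*6*(-3))*54)*(-(3/5 + 4)) = (-36*54)*(-1*23/5) = -1944*(-23/5) = 44712/5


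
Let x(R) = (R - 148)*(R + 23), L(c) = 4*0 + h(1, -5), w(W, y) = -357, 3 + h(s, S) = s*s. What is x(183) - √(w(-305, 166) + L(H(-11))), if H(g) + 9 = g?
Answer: 7210 - I*√359 ≈ 7210.0 - 18.947*I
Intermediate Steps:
h(s, S) = -3 + s² (h(s, S) = -3 + s*s = -3 + s²)
H(g) = -9 + g
L(c) = -2 (L(c) = 4*0 + (-3 + 1²) = 0 + (-3 + 1) = 0 - 2 = -2)
x(R) = (-148 + R)*(23 + R)
x(183) - √(w(-305, 166) + L(H(-11))) = (-3404 + 183² - 125*183) - √(-357 - 2) = (-3404 + 33489 - 22875) - √(-359) = 7210 - I*√359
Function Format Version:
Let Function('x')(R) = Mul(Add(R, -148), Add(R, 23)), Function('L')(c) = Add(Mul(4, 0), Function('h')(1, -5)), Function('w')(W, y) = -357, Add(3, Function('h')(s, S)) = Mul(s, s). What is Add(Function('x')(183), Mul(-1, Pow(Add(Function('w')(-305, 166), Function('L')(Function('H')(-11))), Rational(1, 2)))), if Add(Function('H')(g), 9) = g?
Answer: Add(7210, Mul(-1, I, Pow(359, Rational(1, 2)))) ≈ Add(7210.0, Mul(-18.947, I))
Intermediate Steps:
Function('h')(s, S) = Add(-3, Pow(s, 2)) (Function('h')(s, S) = Add(-3, Mul(s, s)) = Add(-3, Pow(s, 2)))
Function('H')(g) = Add(-9, g)
Function('L')(c) = -2 (Function('L')(c) = Add(Mul(4, 0), Add(-3, Pow(1, 2))) = Add(0, Add(-3, 1)) = Add(0, -2) = -2)
Function('x')(R) = Mul(Add(-148, R), Add(23, R))
Add(Function('x')(183), Mul(-1, Pow(Add(Function('w')(-305, 166), Function('L')(Function('H')(-11))), Rational(1, 2)))) = Add(Add(-3404, Pow(183, 2), Mul(-125, 183)), Mul(-1, Pow(Add(-357, -2), Rational(1, 2)))) = Add(Add(-3404, 33489, -22875), Mul(-1, Pow(-359, Rational(1, 2)))) = Add(7210, Mul(-1, Mul(I, Pow(359, Rational(1, 2))))) = Add(7210, Mul(-1, I, Pow(359, Rational(1, 2))))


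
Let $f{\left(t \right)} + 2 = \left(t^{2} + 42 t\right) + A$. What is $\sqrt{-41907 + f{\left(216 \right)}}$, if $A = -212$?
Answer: $\sqrt{13607} \approx 116.65$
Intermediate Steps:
$f{\left(t \right)} = -214 + t^{2} + 42 t$ ($f{\left(t \right)} = -2 - \left(212 - t^{2} - 42 t\right) = -2 + \left(-212 + t^{2} + 42 t\right) = -214 + t^{2} + 42 t$)
$\sqrt{-41907 + f{\left(216 \right)}} = \sqrt{-41907 + \left(-214 + 216^{2} + 42 \cdot 216\right)} = \sqrt{-41907 + \left(-214 + 46656 + 9072\right)} = \sqrt{-41907 + 55514} = \sqrt{13607}$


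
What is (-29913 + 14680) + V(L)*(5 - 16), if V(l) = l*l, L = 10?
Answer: -16333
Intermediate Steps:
V(l) = l²
(-29913 + 14680) + V(L)*(5 - 16) = (-29913 + 14680) + 10²*(5 - 16) = -15233 + 100*(-11) = -15233 - 1100 = -16333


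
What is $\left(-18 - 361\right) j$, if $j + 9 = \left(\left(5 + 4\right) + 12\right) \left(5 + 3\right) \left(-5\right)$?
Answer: $321771$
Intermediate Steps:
$j = -849$ ($j = -9 + \left(\left(5 + 4\right) + 12\right) \left(5 + 3\right) \left(-5\right) = -9 + \left(9 + 12\right) 8 \left(-5\right) = -9 + 21 \left(-40\right) = -9 - 840 = -849$)
$\left(-18 - 361\right) j = \left(-18 - 361\right) \left(-849\right) = \left(-379\right) \left(-849\right) = 321771$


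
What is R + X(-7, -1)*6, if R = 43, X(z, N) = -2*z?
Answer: 127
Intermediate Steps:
R + X(-7, -1)*6 = 43 - 2*(-7)*6 = 43 + 14*6 = 43 + 84 = 127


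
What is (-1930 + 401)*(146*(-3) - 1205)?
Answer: 2512147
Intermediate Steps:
(-1930 + 401)*(146*(-3) - 1205) = -1529*(-438 - 1205) = -1529*(-1643) = 2512147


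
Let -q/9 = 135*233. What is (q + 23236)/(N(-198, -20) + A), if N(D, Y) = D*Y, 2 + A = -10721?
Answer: 259859/6763 ≈ 38.424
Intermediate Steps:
q = -283095 (q = -1215*233 = -9*31455 = -283095)
A = -10723 (A = -2 - 10721 = -10723)
(q + 23236)/(N(-198, -20) + A) = (-283095 + 23236)/(-198*(-20) - 10723) = -259859/(3960 - 10723) = -259859/(-6763) = -259859*(-1/6763) = 259859/6763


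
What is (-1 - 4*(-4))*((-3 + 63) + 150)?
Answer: 3150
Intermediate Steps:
(-1 - 4*(-4))*((-3 + 63) + 150) = (-1 + 16)*(60 + 150) = 15*210 = 3150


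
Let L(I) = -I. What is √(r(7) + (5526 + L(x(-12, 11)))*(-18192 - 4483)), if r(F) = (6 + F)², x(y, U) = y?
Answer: I*√125573981 ≈ 11206.0*I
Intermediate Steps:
√(r(7) + (5526 + L(x(-12, 11)))*(-18192 - 4483)) = √((6 + 7)² + (5526 - 1*(-12))*(-18192 - 4483)) = √(13² + (5526 + 12)*(-22675)) = √(169 + 5538*(-22675)) = √(169 - 125574150) = √(-125573981) = I*√125573981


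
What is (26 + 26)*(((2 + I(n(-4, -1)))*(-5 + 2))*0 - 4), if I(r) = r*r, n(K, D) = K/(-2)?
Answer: -208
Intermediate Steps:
n(K, D) = -K/2 (n(K, D) = K*(-½) = -K/2)
I(r) = r²
(26 + 26)*(((2 + I(n(-4, -1)))*(-5 + 2))*0 - 4) = (26 + 26)*(((2 + (-½*(-4))²)*(-5 + 2))*0 - 4) = 52*(((2 + 2²)*(-3))*0 - 4) = 52*(((2 + 4)*(-3))*0 - 4) = 52*((6*(-3))*0 - 4) = 52*(-18*0 - 4) = 52*(0 - 4) = 52*(-4) = -208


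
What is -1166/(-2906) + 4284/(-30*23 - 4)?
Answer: -2910025/504191 ≈ -5.7717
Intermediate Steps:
-1166/(-2906) + 4284/(-30*23 - 4) = -1166*(-1/2906) + 4284/(-690 - 4) = 583/1453 + 4284/(-694) = 583/1453 + 4284*(-1/694) = 583/1453 - 2142/347 = -2910025/504191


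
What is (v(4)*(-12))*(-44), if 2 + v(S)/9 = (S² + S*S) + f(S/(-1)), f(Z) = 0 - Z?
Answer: 161568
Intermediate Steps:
f(Z) = -Z
v(S) = -18 + 9*S + 18*S² (v(S) = -18 + 9*((S² + S*S) - S/(-1)) = -18 + 9*((S² + S²) - S*(-1)) = -18 + 9*(2*S² - (-1)*S) = -18 + 9*(2*S² + S) = -18 + 9*(S + 2*S²) = -18 + (9*S + 18*S²) = -18 + 9*S + 18*S²)
(v(4)*(-12))*(-44) = ((-18 + 9*4 + 18*4²)*(-12))*(-44) = ((-18 + 36 + 18*16)*(-12))*(-44) = ((-18 + 36 + 288)*(-12))*(-44) = (306*(-12))*(-44) = -3672*(-44) = 161568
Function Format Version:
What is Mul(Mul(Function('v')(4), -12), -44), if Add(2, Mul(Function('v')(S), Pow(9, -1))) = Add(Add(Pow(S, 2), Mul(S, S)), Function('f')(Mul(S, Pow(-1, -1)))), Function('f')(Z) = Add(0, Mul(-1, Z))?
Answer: 161568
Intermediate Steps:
Function('f')(Z) = Mul(-1, Z)
Function('v')(S) = Add(-18, Mul(9, S), Mul(18, Pow(S, 2))) (Function('v')(S) = Add(-18, Mul(9, Add(Add(Pow(S, 2), Mul(S, S)), Mul(-1, Mul(S, Pow(-1, -1)))))) = Add(-18, Mul(9, Add(Add(Pow(S, 2), Pow(S, 2)), Mul(-1, Mul(S, -1))))) = Add(-18, Mul(9, Add(Mul(2, Pow(S, 2)), Mul(-1, Mul(-1, S))))) = Add(-18, Mul(9, Add(Mul(2, Pow(S, 2)), S))) = Add(-18, Mul(9, Add(S, Mul(2, Pow(S, 2))))) = Add(-18, Add(Mul(9, S), Mul(18, Pow(S, 2)))) = Add(-18, Mul(9, S), Mul(18, Pow(S, 2))))
Mul(Mul(Function('v')(4), -12), -44) = Mul(Mul(Add(-18, Mul(9, 4), Mul(18, Pow(4, 2))), -12), -44) = Mul(Mul(Add(-18, 36, Mul(18, 16)), -12), -44) = Mul(Mul(Add(-18, 36, 288), -12), -44) = Mul(Mul(306, -12), -44) = Mul(-3672, -44) = 161568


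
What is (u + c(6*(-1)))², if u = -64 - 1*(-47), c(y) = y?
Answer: 529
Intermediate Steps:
u = -17 (u = -64 + 47 = -17)
(u + c(6*(-1)))² = (-17 + 6*(-1))² = (-17 - 6)² = (-23)² = 529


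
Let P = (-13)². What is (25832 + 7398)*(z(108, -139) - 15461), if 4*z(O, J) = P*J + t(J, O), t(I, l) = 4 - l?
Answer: -1419568985/2 ≈ -7.0978e+8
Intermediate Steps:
P = 169
z(O, J) = 1 - O/4 + 169*J/4 (z(O, J) = (169*J + (4 - O))/4 = (4 - O + 169*J)/4 = 1 - O/4 + 169*J/4)
(25832 + 7398)*(z(108, -139) - 15461) = (25832 + 7398)*((1 - ¼*108 + (169/4)*(-139)) - 15461) = 33230*((1 - 27 - 23491/4) - 15461) = 33230*(-23595/4 - 15461) = 33230*(-85439/4) = -1419568985/2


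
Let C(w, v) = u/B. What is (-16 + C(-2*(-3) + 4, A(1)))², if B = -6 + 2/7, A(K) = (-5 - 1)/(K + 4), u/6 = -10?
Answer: 121/4 ≈ 30.250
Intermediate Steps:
u = -60 (u = 6*(-10) = -60)
A(K) = -6/(4 + K)
B = -40/7 (B = -6 + 2*(⅐) = -6 + 2/7 = -40/7 ≈ -5.7143)
C(w, v) = 21/2 (C(w, v) = -60/(-40/7) = -60*(-7/40) = 21/2)
(-16 + C(-2*(-3) + 4, A(1)))² = (-16 + 21/2)² = (-11/2)² = 121/4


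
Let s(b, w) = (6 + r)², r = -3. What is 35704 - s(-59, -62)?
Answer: 35695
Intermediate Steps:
s(b, w) = 9 (s(b, w) = (6 - 3)² = 3² = 9)
35704 - s(-59, -62) = 35704 - 1*9 = 35704 - 9 = 35695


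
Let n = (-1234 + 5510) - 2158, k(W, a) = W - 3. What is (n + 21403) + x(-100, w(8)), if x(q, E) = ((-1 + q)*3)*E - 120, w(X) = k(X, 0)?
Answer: 21886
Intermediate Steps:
k(W, a) = -3 + W
w(X) = -3 + X
x(q, E) = -120 + E*(-3 + 3*q) (x(q, E) = (-3 + 3*q)*E - 120 = E*(-3 + 3*q) - 120 = -120 + E*(-3 + 3*q))
n = 2118 (n = 4276 - 2158 = 2118)
(n + 21403) + x(-100, w(8)) = (2118 + 21403) + (-120 - 3*(-3 + 8) + 3*(-3 + 8)*(-100)) = 23521 + (-120 - 3*5 + 3*5*(-100)) = 23521 + (-120 - 15 - 1500) = 23521 - 1635 = 21886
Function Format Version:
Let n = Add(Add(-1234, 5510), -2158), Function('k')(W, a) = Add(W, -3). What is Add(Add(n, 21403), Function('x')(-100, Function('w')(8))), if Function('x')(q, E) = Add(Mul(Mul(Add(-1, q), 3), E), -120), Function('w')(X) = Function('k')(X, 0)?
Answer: 21886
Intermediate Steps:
Function('k')(W, a) = Add(-3, W)
Function('w')(X) = Add(-3, X)
Function('x')(q, E) = Add(-120, Mul(E, Add(-3, Mul(3, q)))) (Function('x')(q, E) = Add(Mul(Add(-3, Mul(3, q)), E), -120) = Add(Mul(E, Add(-3, Mul(3, q))), -120) = Add(-120, Mul(E, Add(-3, Mul(3, q)))))
n = 2118 (n = Add(4276, -2158) = 2118)
Add(Add(n, 21403), Function('x')(-100, Function('w')(8))) = Add(Add(2118, 21403), Add(-120, Mul(-3, Add(-3, 8)), Mul(3, Add(-3, 8), -100))) = Add(23521, Add(-120, Mul(-3, 5), Mul(3, 5, -100))) = Add(23521, Add(-120, -15, -1500)) = Add(23521, -1635) = 21886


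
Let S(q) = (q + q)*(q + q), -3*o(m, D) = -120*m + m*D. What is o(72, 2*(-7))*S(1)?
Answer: 12864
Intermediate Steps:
o(m, D) = 40*m - D*m/3 (o(m, D) = -(-120*m + m*D)/3 = -(-120*m + D*m)/3 = 40*m - D*m/3)
S(q) = 4*q² (S(q) = (2*q)*(2*q) = 4*q²)
o(72, 2*(-7))*S(1) = ((⅓)*72*(120 - 2*(-7)))*(4*1²) = ((⅓)*72*(120 - 1*(-14)))*(4*1) = ((⅓)*72*(120 + 14))*4 = ((⅓)*72*134)*4 = 3216*4 = 12864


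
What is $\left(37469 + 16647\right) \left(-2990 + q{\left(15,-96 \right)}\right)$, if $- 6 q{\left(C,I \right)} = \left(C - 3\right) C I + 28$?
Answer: $- \frac{18615904}{3} \approx -6.2053 \cdot 10^{6}$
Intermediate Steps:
$q{\left(C,I \right)} = - \frac{14}{3} - \frac{C I \left(-3 + C\right)}{6}$ ($q{\left(C,I \right)} = - \frac{\left(C - 3\right) C I + 28}{6} = - \frac{\left(-3 + C\right) C I + 28}{6} = - \frac{C \left(-3 + C\right) I + 28}{6} = - \frac{C I \left(-3 + C\right) + 28}{6} = - \frac{28 + C I \left(-3 + C\right)}{6} = - \frac{14}{3} - \frac{C I \left(-3 + C\right)}{6}$)
$\left(37469 + 16647\right) \left(-2990 + q{\left(15,-96 \right)}\right) = \left(37469 + 16647\right) \left(-2990 - \left(\frac{14}{3} - 3600 + 720\right)\right) = 54116 \left(-2990 - \left(\frac{2174}{3} - 3600\right)\right) = 54116 \left(-2990 - - \frac{8626}{3}\right) = 54116 \left(-2990 + \frac{8626}{3}\right) = 54116 \left(- \frac{344}{3}\right) = - \frac{18615904}{3}$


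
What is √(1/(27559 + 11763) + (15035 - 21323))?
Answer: I*√9722629333670/39322 ≈ 79.297*I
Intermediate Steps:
√(1/(27559 + 11763) + (15035 - 21323)) = √(1/39322 - 6288) = √(-247256735/39322) = I*√9722629333670/39322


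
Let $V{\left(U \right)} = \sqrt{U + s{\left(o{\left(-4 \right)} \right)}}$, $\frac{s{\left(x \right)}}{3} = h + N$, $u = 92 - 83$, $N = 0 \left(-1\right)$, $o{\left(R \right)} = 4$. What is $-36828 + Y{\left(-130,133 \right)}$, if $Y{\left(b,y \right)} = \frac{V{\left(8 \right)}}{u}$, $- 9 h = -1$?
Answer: $-36828 + \frac{5 \sqrt{3}}{27} \approx -36828.0$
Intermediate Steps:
$h = \frac{1}{9}$ ($h = \left(- \frac{1}{9}\right) \left(-1\right) = \frac{1}{9} \approx 0.11111$)
$N = 0$
$u = 9$ ($u = 92 - 83 = 9$)
$s{\left(x \right)} = \frac{1}{3}$ ($s{\left(x \right)} = 3 \left(\frac{1}{9} + 0\right) = 3 \cdot \frac{1}{9} = \frac{1}{3}$)
$V{\left(U \right)} = \sqrt{\frac{1}{3} + U}$ ($V{\left(U \right)} = \sqrt{U + \frac{1}{3}} = \sqrt{\frac{1}{3} + U}$)
$Y{\left(b,y \right)} = \frac{5 \sqrt{3}}{27}$ ($Y{\left(b,y \right)} = \frac{\frac{1}{3} \sqrt{3 + 9 \cdot 8}}{9} = \frac{\sqrt{3 + 72}}{3} \cdot \frac{1}{9} = \frac{\sqrt{75}}{3} \cdot \frac{1}{9} = \frac{5 \sqrt{3}}{3} \cdot \frac{1}{9} = \frac{5 \sqrt{3}}{27}$)
$-36828 + Y{\left(-130,133 \right)} = -36828 + \frac{5 \sqrt{3}}{27}$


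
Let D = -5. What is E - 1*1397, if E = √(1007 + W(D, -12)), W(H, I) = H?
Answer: -1397 + √1002 ≈ -1365.3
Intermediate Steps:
E = √1002 (E = √(1007 - 5) = √1002 ≈ 31.654)
E - 1*1397 = √1002 - 1*1397 = √1002 - 1397 = -1397 + √1002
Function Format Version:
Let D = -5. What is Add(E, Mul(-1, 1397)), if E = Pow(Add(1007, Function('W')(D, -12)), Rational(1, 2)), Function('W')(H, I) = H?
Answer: Add(-1397, Pow(1002, Rational(1, 2))) ≈ -1365.3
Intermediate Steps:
E = Pow(1002, Rational(1, 2)) (E = Pow(Add(1007, -5), Rational(1, 2)) = Pow(1002, Rational(1, 2)) ≈ 31.654)
Add(E, Mul(-1, 1397)) = Add(Pow(1002, Rational(1, 2)), Mul(-1, 1397)) = Add(Pow(1002, Rational(1, 2)), -1397) = Add(-1397, Pow(1002, Rational(1, 2)))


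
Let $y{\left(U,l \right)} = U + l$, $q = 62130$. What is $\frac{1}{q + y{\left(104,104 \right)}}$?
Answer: $\frac{1}{62338} \approx 1.6042 \cdot 10^{-5}$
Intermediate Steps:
$\frac{1}{q + y{\left(104,104 \right)}} = \frac{1}{62130 + \left(104 + 104\right)} = \frac{1}{62130 + 208} = \frac{1}{62338}$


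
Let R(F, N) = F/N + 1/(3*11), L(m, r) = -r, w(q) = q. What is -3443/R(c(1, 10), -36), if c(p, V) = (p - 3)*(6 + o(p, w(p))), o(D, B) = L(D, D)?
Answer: -681714/61 ≈ -11176.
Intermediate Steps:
o(D, B) = -D
c(p, V) = (-3 + p)*(6 - p) (c(p, V) = (p - 3)*(6 - p) = (-3 + p)*(6 - p))
R(F, N) = 1/33 + F/N (R(F, N) = F/N + 1/33 = 1/33 + F/N)
-3443/R(c(1, 10), -36) = -3443*(-36/((-18 - 1*1**2 + 9*1) + (1/33)*(-36))) = -3443*(-36/((-18 - 1*1 + 9) - 12/11)) = -3443*(-36/((-18 - 1 + 9) - 12/11)) = -3443*(-36/(-10 - 12/11)) = -3443/((-1/36*(-122/11))) = -3443/61/198 = -3443*198/61 = -681714/61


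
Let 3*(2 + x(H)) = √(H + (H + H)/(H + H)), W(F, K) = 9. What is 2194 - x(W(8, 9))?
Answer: 2196 - √10/3 ≈ 2194.9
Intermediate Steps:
x(H) = -2 + √(1 + H)/3 (x(H) = -2 + √(H + (H + H)/(H + H))/3 = -2 + √(H + (2*H)/((2*H)))/3 = -2 + √(H + (2*H)*(1/(2*H)))/3 = -2 + √(H + 1)/3 = -2 + √(1 + H)/3)
2194 - x(W(8, 9)) = 2194 - (-2 + √(1 + 9)/3) = 2194 - (-2 + √10/3) = 2194 + (2 - √10/3) = 2196 - √10/3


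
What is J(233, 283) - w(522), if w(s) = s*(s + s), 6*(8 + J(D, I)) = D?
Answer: -3269623/6 ≈ -5.4494e+5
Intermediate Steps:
J(D, I) = -8 + D/6
w(s) = 2*s² (w(s) = s*(2*s) = 2*s²)
J(233, 283) - w(522) = (-8 + (⅙)*233) - 2*522² = (-8 + 233/6) - 2*272484 = 185/6 - 1*544968 = 185/6 - 544968 = -3269623/6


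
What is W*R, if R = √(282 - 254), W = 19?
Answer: 38*√7 ≈ 100.54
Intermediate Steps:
R = 2*√7 (R = √28 = 2*√7 ≈ 5.2915)
W*R = 19*(2*√7) = 38*√7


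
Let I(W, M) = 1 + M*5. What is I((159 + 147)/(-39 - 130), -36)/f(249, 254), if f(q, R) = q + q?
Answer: -179/498 ≈ -0.35944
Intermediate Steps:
I(W, M) = 1 + 5*M
f(q, R) = 2*q
I((159 + 147)/(-39 - 130), -36)/f(249, 254) = (1 + 5*(-36))/((2*249)) = (1 - 180)/498 = -179*1/498 = -179/498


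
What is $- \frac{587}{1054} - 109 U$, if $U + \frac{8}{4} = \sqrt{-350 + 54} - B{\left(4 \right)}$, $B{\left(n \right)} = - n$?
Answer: $- \frac{230359}{1054} - 218 i \sqrt{74} \approx -218.56 - 1875.3 i$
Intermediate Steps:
$U = 2 + 2 i \sqrt{74}$ ($U = -2 + \left(\sqrt{-350 + 54} - \left(-1\right) 4\right) = -2 + \left(\sqrt{-296} - -4\right) = -2 + \left(2 i \sqrt{74} + 4\right) = -2 + \left(4 + 2 i \sqrt{74}\right) = 2 + 2 i \sqrt{74} \approx 2.0 + 17.205 i$)
$- \frac{587}{1054} - 109 U = - \frac{587}{1054} - 109 \left(2 + 2 i \sqrt{74}\right) = \left(-587\right) \frac{1}{1054} - \left(218 + 218 i \sqrt{74}\right) = - \frac{587}{1054} - \left(218 + 218 i \sqrt{74}\right) = - \frac{230359}{1054} - 218 i \sqrt{74}$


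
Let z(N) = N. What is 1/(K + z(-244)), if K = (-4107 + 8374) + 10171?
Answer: 1/14194 ≈ 7.0452e-5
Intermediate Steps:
K = 14438 (K = 4267 + 10171 = 14438)
1/(K + z(-244)) = 1/(14438 - 244) = 1/14194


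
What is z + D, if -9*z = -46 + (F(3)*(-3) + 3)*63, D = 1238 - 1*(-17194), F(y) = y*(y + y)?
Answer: 169147/9 ≈ 18794.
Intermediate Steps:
F(y) = 2*y² (F(y) = y*(2*y) = 2*y²)
D = 18432 (D = 1238 + 17194 = 18432)
z = 3259/9 (z = -(-46 + ((2*3²)*(-3) + 3)*63)/9 = -(-46 + ((2*9)*(-3) + 3)*63)/9 = -(-46 + (18*(-3) + 3)*63)/9 = -(-46 + (-54 + 3)*63)/9 = -(-46 - 51*63)/9 = -(-46 - 3213)/9 = -⅑*(-3259) = 3259/9 ≈ 362.11)
z + D = 3259/9 + 18432 = 169147/9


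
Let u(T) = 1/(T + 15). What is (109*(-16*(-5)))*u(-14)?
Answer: 8720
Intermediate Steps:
u(T) = 1/(15 + T)
(109*(-16*(-5)))*u(-14) = (109*(-16*(-5)))/(15 - 14) = (109*80)/1 = 8720*1 = 8720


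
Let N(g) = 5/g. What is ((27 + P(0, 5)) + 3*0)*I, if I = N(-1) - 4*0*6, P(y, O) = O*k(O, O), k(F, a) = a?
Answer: -260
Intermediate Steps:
P(y, O) = O**2 (P(y, O) = O*O = O**2)
I = -5 (I = 5/(-1) - 4*0*6 = 5*(-1) + 0*6 = -5 + 0 = -5)
((27 + P(0, 5)) + 3*0)*I = ((27 + 5**2) + 3*0)*(-5) = ((27 + 25) + 0)*(-5) = (52 + 0)*(-5) = 52*(-5) = -260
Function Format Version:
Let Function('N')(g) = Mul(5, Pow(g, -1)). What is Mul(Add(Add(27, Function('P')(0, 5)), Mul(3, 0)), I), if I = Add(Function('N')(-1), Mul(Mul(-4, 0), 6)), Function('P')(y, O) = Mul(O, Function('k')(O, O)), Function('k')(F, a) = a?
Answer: -260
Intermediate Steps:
Function('P')(y, O) = Pow(O, 2) (Function('P')(y, O) = Mul(O, O) = Pow(O, 2))
I = -5 (I = Add(Mul(5, Pow(-1, -1)), Mul(Mul(-4, 0), 6)) = Add(Mul(5, -1), Mul(0, 6)) = Add(-5, 0) = -5)
Mul(Add(Add(27, Function('P')(0, 5)), Mul(3, 0)), I) = Mul(Add(Add(27, Pow(5, 2)), Mul(3, 0)), -5) = Mul(Add(Add(27, 25), 0), -5) = Mul(Add(52, 0), -5) = Mul(52, -5) = -260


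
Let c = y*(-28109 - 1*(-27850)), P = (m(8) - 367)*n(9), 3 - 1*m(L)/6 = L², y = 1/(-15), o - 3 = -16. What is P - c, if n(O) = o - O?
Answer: 241631/15 ≈ 16109.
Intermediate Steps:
o = -13 (o = 3 - 16 = -13)
n(O) = -13 - O
y = -1/15 ≈ -0.066667
m(L) = 18 - 6*L²
P = 16126 (P = ((18 - 6*8²) - 367)*(-13 - 1*9) = ((18 - 6*64) - 367)*(-13 - 9) = ((18 - 384) - 367)*(-22) = (-366 - 367)*(-22) = -733*(-22) = 16126)
c = 259/15 (c = -(-28109 - 1*(-27850))/15 = -(-28109 + 27850)/15 = -1/15*(-259) = 259/15 ≈ 17.267)
P - c = 16126 - 1*259/15 = 16126 - 259/15 = 241631/15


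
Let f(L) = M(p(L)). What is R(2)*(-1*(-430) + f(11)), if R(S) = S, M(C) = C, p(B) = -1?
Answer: 858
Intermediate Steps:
f(L) = -1
R(2)*(-1*(-430) + f(11)) = 2*(-1*(-430) - 1) = 2*(430 - 1) = 2*429 = 858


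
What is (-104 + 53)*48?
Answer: -2448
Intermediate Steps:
(-104 + 53)*48 = -51*48 = -2448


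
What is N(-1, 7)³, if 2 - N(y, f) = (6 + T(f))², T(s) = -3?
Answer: -343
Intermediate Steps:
N(y, f) = -7 (N(y, f) = 2 - (6 - 3)² = 2 - 1*3² = 2 - 1*9 = 2 - 9 = -7)
N(-1, 7)³ = (-7)³ = -343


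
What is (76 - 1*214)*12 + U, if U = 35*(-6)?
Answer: -1866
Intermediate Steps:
U = -210
(76 - 1*214)*12 + U = (76 - 1*214)*12 - 210 = (76 - 214)*12 - 210 = -138*12 - 210 = -1656 - 210 = -1866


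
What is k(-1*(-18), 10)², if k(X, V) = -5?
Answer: 25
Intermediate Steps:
k(-1*(-18), 10)² = (-5)² = 25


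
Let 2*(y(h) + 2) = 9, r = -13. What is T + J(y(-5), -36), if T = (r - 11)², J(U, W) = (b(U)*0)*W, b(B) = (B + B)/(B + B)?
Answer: 576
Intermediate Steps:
b(B) = 1 (b(B) = (2*B)/((2*B)) = (2*B)*(1/(2*B)) = 1)
y(h) = 5/2 (y(h) = -2 + (½)*9 = -2 + 9/2 = 5/2)
J(U, W) = 0 (J(U, W) = (1*0)*W = 0*W = 0)
T = 576 (T = (-13 - 11)² = (-24)² = 576)
T + J(y(-5), -36) = 576 + 0 = 576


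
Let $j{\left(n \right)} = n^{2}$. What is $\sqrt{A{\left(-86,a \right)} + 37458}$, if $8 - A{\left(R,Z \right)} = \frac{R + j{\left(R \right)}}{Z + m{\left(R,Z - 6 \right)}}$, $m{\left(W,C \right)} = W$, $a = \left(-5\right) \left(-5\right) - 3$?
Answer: $\frac{\sqrt{2405134}}{8} \approx 193.86$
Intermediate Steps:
$a = 22$ ($a = 25 - 3 = 22$)
$A{\left(R,Z \right)} = 8 - \frac{R + R^{2}}{R + Z}$ ($A{\left(R,Z \right)} = 8 - \frac{R + R^{2}}{Z + R} = 8 - \frac{R + R^{2}}{R + Z}$)
$\sqrt{A{\left(-86,a \right)} + 37458} = \sqrt{\frac{- \left(-86\right)^{2} + 7 \left(-86\right) + 8 \cdot 22}{-86 + 22} + 37458} = \sqrt{\frac{\left(-1\right) 7396 - 602 + 176}{-64} + 37458} = \sqrt{- \frac{-7396 - 602 + 176}{64} + 37458} = \sqrt{\left(- \frac{1}{64}\right) \left(-7822\right) + 37458} = \sqrt{\frac{3911}{32} + 37458} = \sqrt{\frac{1202567}{32}} = \frac{\sqrt{2405134}}{8}$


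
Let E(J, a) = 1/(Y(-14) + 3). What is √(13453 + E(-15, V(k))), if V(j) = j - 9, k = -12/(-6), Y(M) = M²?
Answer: 2*√133188113/199 ≈ 115.99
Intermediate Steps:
k = 2 (k = -12*(-⅙) = 2)
V(j) = -9 + j
E(J, a) = 1/199 (E(J, a) = 1/((-14)² + 3) = 1/(196 + 3) = 1/199)
√(13453 + E(-15, V(k))) = √(13453 + 1/199) = √(2677148/199) = 2*√133188113/199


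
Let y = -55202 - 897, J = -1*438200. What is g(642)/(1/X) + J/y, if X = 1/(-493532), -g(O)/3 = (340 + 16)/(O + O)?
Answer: 23140437289611/2962471728476 ≈ 7.8112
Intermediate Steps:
J = -438200
g(O) = -534/O (g(O) = -3*(340 + 16)/(O + O) = -1068/(2*O) = -1068*1/(2*O) = -534/O)
y = -56099
X = -1/493532 ≈ -2.0262e-6
g(642)/(1/X) + J/y = (-534/642)/(1/(-1/493532)) - 438200/(-56099) = -534*1/642/(-493532) - 438200*(-1/56099) = -89/107*(-1/493532) + 438200/56099 = 89/52807924 + 438200/56099 = 23140437289611/2962471728476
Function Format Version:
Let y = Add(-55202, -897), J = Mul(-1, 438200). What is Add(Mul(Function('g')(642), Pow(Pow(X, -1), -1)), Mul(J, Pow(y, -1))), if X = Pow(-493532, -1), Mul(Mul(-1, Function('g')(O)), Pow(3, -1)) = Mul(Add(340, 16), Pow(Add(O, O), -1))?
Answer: Rational(23140437289611, 2962471728476) ≈ 7.8112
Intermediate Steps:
J = -438200
Function('g')(O) = Mul(-534, Pow(O, -1)) (Function('g')(O) = Mul(-3, Mul(Add(340, 16), Pow(Add(O, O), -1))) = Mul(-3, Mul(356, Pow(Mul(2, O), -1))) = Mul(-3, Mul(356, Mul(Rational(1, 2), Pow(O, -1)))) = Mul(-3, Mul(178, Pow(O, -1))) = Mul(-534, Pow(O, -1)))
y = -56099
X = Rational(-1, 493532) ≈ -2.0262e-6
Add(Mul(Function('g')(642), Pow(Pow(X, -1), -1)), Mul(J, Pow(y, -1))) = Add(Mul(Mul(-534, Pow(642, -1)), Pow(Pow(Rational(-1, 493532), -1), -1)), Mul(-438200, Pow(-56099, -1))) = Add(Mul(Mul(-534, Rational(1, 642)), Pow(-493532, -1)), Mul(-438200, Rational(-1, 56099))) = Add(Mul(Rational(-89, 107), Rational(-1, 493532)), Rational(438200, 56099)) = Add(Rational(89, 52807924), Rational(438200, 56099)) = Rational(23140437289611, 2962471728476)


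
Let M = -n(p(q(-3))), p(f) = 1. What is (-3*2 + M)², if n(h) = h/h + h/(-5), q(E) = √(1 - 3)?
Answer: 1156/25 ≈ 46.240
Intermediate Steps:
q(E) = I*√2 (q(E) = √(-2) = I*√2)
n(h) = 1 - h/5 (n(h) = 1 + h*(-⅕) = 1 - h/5)
M = -⅘ (M = -(1 - ⅕*1) = -(1 - ⅕) = -1*⅘ = -⅘ ≈ -0.80000)
(-3*2 + M)² = (-3*2 - ⅘)² = (-6 - ⅘)² = (-34/5)² = 1156/25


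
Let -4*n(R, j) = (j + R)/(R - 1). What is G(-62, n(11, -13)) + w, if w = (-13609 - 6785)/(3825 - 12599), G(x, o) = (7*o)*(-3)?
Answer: 111813/87740 ≈ 1.2744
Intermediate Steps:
n(R, j) = -(R + j)/(4*(-1 + R)) (n(R, j) = -(j + R)/(4*(R - 1)) = -(R + j)/(4*(-1 + R)))
G(x, o) = -21*o
w = 10197/4387 (w = -20394/(-8774) = -20394*(-1/8774) = 10197/4387 ≈ 2.3244)
G(-62, n(11, -13)) + w = -21*(-1*11 - 1*(-13))/(4*(-1 + 11)) + 10197/4387 = -21*(-11 + 13)/(4*10) + 10197/4387 = -21*2/(4*10) + 10197/4387 = -21*1/20 + 10197/4387 = -21/20 + 10197/4387 = 111813/87740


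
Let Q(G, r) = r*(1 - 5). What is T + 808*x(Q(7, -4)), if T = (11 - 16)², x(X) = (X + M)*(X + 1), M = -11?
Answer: 68705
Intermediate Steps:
Q(G, r) = -4*r (Q(G, r) = r*(-4) = -4*r)
x(X) = (1 + X)*(-11 + X) (x(X) = (X - 11)*(X + 1) = (-11 + X)*(1 + X) = (1 + X)*(-11 + X))
T = 25 (T = (-5)² = 25)
T + 808*x(Q(7, -4)) = 25 + 808*(-11 + (-4*(-4))² - (-40)*(-4)) = 25 + 808*(-11 + 16² - 10*16) = 25 + 808*(-11 + 256 - 160) = 25 + 808*85 = 25 + 68680 = 68705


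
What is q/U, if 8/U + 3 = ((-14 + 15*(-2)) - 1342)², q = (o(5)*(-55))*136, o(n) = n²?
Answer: -44903211375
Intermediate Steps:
q = -187000 (q = (5²*(-55))*136 = (25*(-55))*136 = -1375*136 = -187000)
U = 8/1920993 (U = 8/(-3 + ((-14 + 15*(-2)) - 1342)²) = 8/(-3 + ((-14 - 30) - 1342)²) = 8/(-3 + (-44 - 1342)²) = 8/(-3 + (-1386)²) = 8/(-3 + 1920996) = 8/1920993 ≈ 4.1645e-6)
q/U = -187000/8/1920993 = -187000*1920993/8 = -44903211375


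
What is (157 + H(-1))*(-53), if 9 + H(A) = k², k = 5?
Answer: -9169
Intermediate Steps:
H(A) = 16 (H(A) = -9 + 5² = -9 + 25 = 16)
(157 + H(-1))*(-53) = (157 + 16)*(-53) = 173*(-53) = -9169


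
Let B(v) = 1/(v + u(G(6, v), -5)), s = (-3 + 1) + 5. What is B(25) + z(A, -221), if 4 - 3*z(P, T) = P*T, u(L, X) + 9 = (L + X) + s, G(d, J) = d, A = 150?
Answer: 663083/60 ≈ 11051.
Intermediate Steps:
s = 3 (s = -2 + 5 = 3)
u(L, X) = -6 + L + X (u(L, X) = -9 + ((L + X) + 3) = -9 + (3 + L + X) = -6 + L + X)
z(P, T) = 4/3 - P*T/3
B(v) = 1/(-5 + v) (B(v) = 1/(v + (-6 + 6 - 5)) = 1/(v - 5) = 1/(-5 + v))
B(25) + z(A, -221) = 1/(-5 + 25) + (4/3 - 1/3*150*(-221)) = 1/20 + (4/3 + 11050) = 1/20 + 33154/3 = 663083/60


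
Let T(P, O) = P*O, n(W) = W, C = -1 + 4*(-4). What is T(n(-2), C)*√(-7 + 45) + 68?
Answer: 68 + 34*√38 ≈ 277.59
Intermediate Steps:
C = -17 (C = -1 - 16 = -17)
T(P, O) = O*P
T(n(-2), C)*√(-7 + 45) + 68 = (-17*(-2))*√(-7 + 45) + 68 = 34*√38 + 68 = 68 + 34*√38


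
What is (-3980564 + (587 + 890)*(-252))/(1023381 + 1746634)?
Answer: -4352768/2770015 ≈ -1.5714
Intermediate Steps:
(-3980564 + (587 + 890)*(-252))/(1023381 + 1746634) = (-3980564 + 1477*(-252))/2770015 = (-3980564 - 372204)*(1/2770015) = -4352768*1/2770015 = -4352768/2770015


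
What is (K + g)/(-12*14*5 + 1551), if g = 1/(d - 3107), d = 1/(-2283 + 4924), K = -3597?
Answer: -29515495483/5834171646 ≈ -5.0591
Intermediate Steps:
d = 1/2641 ≈ 0.00037864
g = -2641/8205586 (g = 1/(1/2641 - 3107) = 1/(-8205586/2641) = -2641/8205586 ≈ -0.00032185)
(K + g)/(-12*14*5 + 1551) = (-3597 - 2641/8205586)/(-12*14*5 + 1551) = -29515495483/(8205586*(-168*5 + 1551)) = -29515495483/(8205586*(-840 + 1551)) = -29515495483/8205586/711 = -29515495483/8205586*1/711 = -29515495483/5834171646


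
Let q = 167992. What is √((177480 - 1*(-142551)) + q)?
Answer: √488023 ≈ 698.59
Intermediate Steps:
√((177480 - 1*(-142551)) + q) = √((177480 - 1*(-142551)) + 167992) = √((177480 + 142551) + 167992) = √(320031 + 167992) = √488023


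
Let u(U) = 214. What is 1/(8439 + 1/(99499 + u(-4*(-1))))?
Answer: 99713/841478008 ≈ 0.00011850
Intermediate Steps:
1/(8439 + 1/(99499 + u(-4*(-1)))) = 1/(8439 + 1/(99499 + 214)) = 1/(8439 + 1/99713) = 1/(841478008/99713) = 99713/841478008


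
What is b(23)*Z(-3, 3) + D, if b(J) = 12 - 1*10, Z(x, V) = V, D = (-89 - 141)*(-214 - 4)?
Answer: 50146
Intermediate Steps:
D = 50140 (D = -230*(-218) = 50140)
b(J) = 2 (b(J) = 12 - 10 = 2)
b(23)*Z(-3, 3) + D = 2*3 + 50140 = 6 + 50140 = 50146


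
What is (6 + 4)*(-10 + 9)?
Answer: -10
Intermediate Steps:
(6 + 4)*(-10 + 9) = 10*(-1) = -10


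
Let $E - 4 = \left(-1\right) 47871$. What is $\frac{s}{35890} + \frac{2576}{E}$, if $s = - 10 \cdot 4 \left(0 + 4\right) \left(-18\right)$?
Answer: $\frac{4540432}{171794663} \approx 0.026429$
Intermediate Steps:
$E = -47867$ ($E = 4 - 47871 = -47867$)
$s = 2880$ ($s = - 10 \cdot 4 \cdot 4 \left(-18\right) = \left(-10\right) 16 \left(-18\right) = \left(-160\right) \left(-18\right) = 2880$)
$\frac{s}{35890} + \frac{2576}{E} = \frac{2880}{35890} + \frac{2576}{-47867} = 2880 \cdot \frac{1}{35890} + 2576 \left(- \frac{1}{47867}\right) = \frac{288}{3589} - \frac{2576}{47867} = \frac{4540432}{171794663}$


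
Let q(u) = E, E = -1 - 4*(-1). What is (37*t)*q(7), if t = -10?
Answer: -1110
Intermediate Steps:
E = 3 (E = -1 + 4 = 3)
q(u) = 3
(37*t)*q(7) = (37*(-10))*3 = -370*3 = -1110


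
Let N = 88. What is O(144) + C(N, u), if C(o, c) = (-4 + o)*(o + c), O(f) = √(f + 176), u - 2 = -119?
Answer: -2436 + 8*√5 ≈ -2418.1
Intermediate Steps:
u = -117 (u = 2 - 119 = -117)
O(f) = √(176 + f)
C(o, c) = (-4 + o)*(c + o)
O(144) + C(N, u) = √(176 + 144) + (88² - 4*(-117) - 4*88 - 117*88) = √320 + (7744 + 468 - 352 - 10296) = 8*√5 - 2436 = -2436 + 8*√5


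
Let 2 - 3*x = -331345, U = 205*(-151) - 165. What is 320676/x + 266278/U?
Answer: -9715350851/1718586440 ≈ -5.6531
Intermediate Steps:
U = -31120 (U = -30955 - 165 = -31120)
x = 110449 (x = 2/3 - 1/3*(-331345) = 2/3 + 331345/3 = 110449)
320676/x + 266278/U = 320676/110449 + 266278/(-31120) = 320676*(1/110449) + 266278*(-1/31120) = 320676/110449 - 133139/15560 = -9715350851/1718586440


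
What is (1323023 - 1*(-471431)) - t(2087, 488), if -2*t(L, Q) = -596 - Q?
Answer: 1793912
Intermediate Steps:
t(L, Q) = 298 + Q/2 (t(L, Q) = -(-596 - Q)/2 = 298 + Q/2)
(1323023 - 1*(-471431)) - t(2087, 488) = (1323023 - 1*(-471431)) - (298 + (½)*488) = (1323023 + 471431) - (298 + 244) = 1794454 - 1*542 = 1794454 - 542 = 1793912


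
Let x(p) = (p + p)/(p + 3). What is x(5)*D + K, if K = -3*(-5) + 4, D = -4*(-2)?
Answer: 29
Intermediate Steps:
x(p) = 2*p/(3 + p) (x(p) = (2*p)/(3 + p) = 2*p/(3 + p))
D = 8
K = 19 (K = 15 + 4 = 19)
x(5)*D + K = (2*5/(3 + 5))*8 + 19 = (2*5/8)*8 + 19 = (2*5*(1/8))*8 + 19 = (5/4)*8 + 19 = 10 + 19 = 29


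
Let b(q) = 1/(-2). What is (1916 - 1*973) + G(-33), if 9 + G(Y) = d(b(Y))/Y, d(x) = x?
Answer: 61645/66 ≈ 934.02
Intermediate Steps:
b(q) = -½
G(Y) = -9 - 1/(2*Y)
(1916 - 1*973) + G(-33) = (1916 - 1*973) + (-9 - ½/(-33)) = (1916 - 973) + (-9 - ½*(-1/33)) = 943 + (-9 + 1/66) = 943 - 593/66 = 61645/66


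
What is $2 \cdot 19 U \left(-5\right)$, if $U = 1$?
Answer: $-190$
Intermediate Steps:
$2 \cdot 19 U \left(-5\right) = 2 \cdot 19 \cdot 1 \left(-5\right) = 38 \left(-5\right) = -190$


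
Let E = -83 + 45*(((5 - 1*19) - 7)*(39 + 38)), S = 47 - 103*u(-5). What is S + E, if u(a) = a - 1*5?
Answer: -71771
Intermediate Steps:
u(a) = -5 + a (u(a) = a - 5 = -5 + a)
S = 1077 (S = 47 - 103*(-5 - 5) = 47 - 103*(-10) = 47 + 1030 = 1077)
E = -72848 (E = -83 + 45*(((5 - 19) - 7)*77) = -83 + 45*((-14 - 7)*77) = -83 + 45*(-21*77) = -83 + 45*(-1617) = -83 - 72765 = -72848)
S + E = 1077 - 72848 = -71771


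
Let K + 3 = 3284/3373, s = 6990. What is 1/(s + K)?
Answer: 3373/23570435 ≈ 0.00014310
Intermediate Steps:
K = -6835/3373 (K = -3 + 3284/3373 = -6835/3373 ≈ -2.0264)
1/(s + K) = 1/(6990 - 6835/3373) = 1/(23570435/3373) = 3373/23570435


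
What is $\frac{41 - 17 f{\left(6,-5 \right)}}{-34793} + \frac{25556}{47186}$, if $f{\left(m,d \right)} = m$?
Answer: $\frac{446024127}{820871249} \approx 0.54335$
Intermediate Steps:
$\frac{41 - 17 f{\left(6,-5 \right)}}{-34793} + \frac{25556}{47186} = \frac{41 - 102}{-34793} + \frac{25556}{47186} = \left(41 - 102\right) \left(- \frac{1}{34793}\right) + 25556 \cdot \frac{1}{47186} = \left(-61\right) \left(- \frac{1}{34793}\right) + \frac{12778}{23593} = \frac{61}{34793} + \frac{12778}{23593} = \frac{446024127}{820871249}$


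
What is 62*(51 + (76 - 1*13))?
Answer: 7068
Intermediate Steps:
62*(51 + (76 - 1*13)) = 62*(51 + (76 - 13)) = 62*(51 + 63) = 62*114 = 7068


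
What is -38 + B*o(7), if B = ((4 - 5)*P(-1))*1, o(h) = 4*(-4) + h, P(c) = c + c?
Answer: -56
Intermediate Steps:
P(c) = 2*c
o(h) = -16 + h
B = 2 (B = ((4 - 5)*(2*(-1)))*1 = -1*(-2)*1 = 2*1 = 2)
-38 + B*o(7) = -38 + 2*(-16 + 7) = -38 + 2*(-9) = -38 - 18 = -56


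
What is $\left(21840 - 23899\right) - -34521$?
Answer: $32462$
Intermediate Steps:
$\left(21840 - 23899\right) - -34521 = \left(21840 - 23899\right) + 34521 = -2059 + 34521 = 32462$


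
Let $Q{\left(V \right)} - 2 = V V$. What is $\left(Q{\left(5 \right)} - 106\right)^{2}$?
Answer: $6241$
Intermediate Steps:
$Q{\left(V \right)} = 2 + V^{2}$ ($Q{\left(V \right)} = 2 + V V = 2 + V^{2}$)
$\left(Q{\left(5 \right)} - 106\right)^{2} = \left(\left(2 + 5^{2}\right) - 106\right)^{2} = \left(\left(2 + 25\right) - 106\right)^{2} = \left(27 - 106\right)^{2} = \left(-79\right)^{2} = 6241$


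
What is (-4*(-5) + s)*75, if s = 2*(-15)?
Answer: -750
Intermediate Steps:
s = -30
(-4*(-5) + s)*75 = (-4*(-5) - 30)*75 = (20 - 30)*75 = -10*75 = -750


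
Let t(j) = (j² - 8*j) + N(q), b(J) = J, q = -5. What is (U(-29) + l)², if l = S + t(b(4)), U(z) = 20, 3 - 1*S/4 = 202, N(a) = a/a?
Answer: 625681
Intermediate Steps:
N(a) = 1
t(j) = 1 + j² - 8*j (t(j) = (j² - 8*j) + 1 = 1 + j² - 8*j)
S = -796 (S = 12 - 4*202 = 12 - 808 = -796)
l = -811 (l = -796 + (1 + 4² - 8*4) = -796 + (1 + 16 - 32) = -796 - 15 = -811)
(U(-29) + l)² = (20 - 811)² = (-791)² = 625681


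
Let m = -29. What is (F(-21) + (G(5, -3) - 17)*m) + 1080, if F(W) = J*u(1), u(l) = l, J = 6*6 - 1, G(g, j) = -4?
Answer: 1724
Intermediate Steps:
J = 35 (J = 36 - 1 = 35)
F(W) = 35 (F(W) = 35*1 = 35)
(F(-21) + (G(5, -3) - 17)*m) + 1080 = (35 + (-4 - 17)*(-29)) + 1080 = (35 - 21*(-29)) + 1080 = (35 + 609) + 1080 = 644 + 1080 = 1724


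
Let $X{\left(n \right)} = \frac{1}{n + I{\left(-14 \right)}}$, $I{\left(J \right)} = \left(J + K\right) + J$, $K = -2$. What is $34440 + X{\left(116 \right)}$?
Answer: $\frac{2961841}{86} \approx 34440.0$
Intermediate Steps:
$I{\left(J \right)} = -2 + 2 J$ ($I{\left(J \right)} = \left(J - 2\right) + J = \left(-2 + J\right) + J = -2 + 2 J$)
$X{\left(n \right)} = \frac{1}{-30 + n}$ ($X{\left(n \right)} = \frac{1}{n + \left(-2 + 2 \left(-14\right)\right)} = \frac{1}{n - 30} = \frac{1}{-30 + n}$)
$34440 + X{\left(116 \right)} = 34440 + \frac{1}{-30 + 116} = 34440 + \frac{1}{86} = \frac{2961841}{86}$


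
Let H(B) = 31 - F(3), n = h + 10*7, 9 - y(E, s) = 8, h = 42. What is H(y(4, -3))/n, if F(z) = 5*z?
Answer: ⅐ ≈ 0.14286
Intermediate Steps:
y(E, s) = 1 (y(E, s) = 9 - 1*8 = 9 - 8 = 1)
n = 112 (n = 42 + 10*7 = 42 + 70 = 112)
H(B) = 16 (H(B) = 31 - 5*3 = 31 - 1*15 = 31 - 15 = 16)
H(y(4, -3))/n = 16/112 = 16*(1/112) = ⅐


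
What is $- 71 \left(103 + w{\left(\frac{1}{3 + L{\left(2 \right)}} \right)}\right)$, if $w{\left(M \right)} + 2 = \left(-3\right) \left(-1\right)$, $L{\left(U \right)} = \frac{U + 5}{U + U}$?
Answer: $-7384$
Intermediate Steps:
$L{\left(U \right)} = \frac{5 + U}{2 U}$
$w{\left(M \right)} = 1$ ($w{\left(M \right)} = -2 - -3 = -2 + 3 = 1$)
$- 71 \left(103 + w{\left(\frac{1}{3 + L{\left(2 \right)}} \right)}\right) = - 71 \left(103 + 1\right) = \left(-71\right) 104 = -7384$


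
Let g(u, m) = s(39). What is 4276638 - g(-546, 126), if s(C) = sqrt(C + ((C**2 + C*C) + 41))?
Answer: 4276638 - sqrt(3122) ≈ 4.2766e+6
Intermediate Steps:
s(C) = sqrt(41 + C + 2*C**2) (s(C) = sqrt(C + ((C**2 + C**2) + 41)) = sqrt(C + (2*C**2 + 41)) = sqrt(C + (41 + 2*C**2)) = sqrt(41 + C + 2*C**2))
g(u, m) = sqrt(3122) (g(u, m) = sqrt(41 + 39 + 2*39**2) = sqrt(41 + 39 + 2*1521) = sqrt(41 + 39 + 3042) = sqrt(3122))
4276638 - g(-546, 126) = 4276638 - sqrt(3122)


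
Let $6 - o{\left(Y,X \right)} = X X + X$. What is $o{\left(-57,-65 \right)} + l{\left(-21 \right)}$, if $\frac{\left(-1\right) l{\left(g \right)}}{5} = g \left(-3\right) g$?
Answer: $2461$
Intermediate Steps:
$o{\left(Y,X \right)} = 6 - X - X^{2}$ ($o{\left(Y,X \right)} = 6 - \left(X X + X\right) = 6 - \left(X^{2} + X\right) = 6 - \left(X + X^{2}\right) = 6 - X - X^{2}$)
$l{\left(g \right)} = 15 g^{2}$ ($l{\left(g \right)} = - 5 g \left(-3\right) g = - 5 - 3 g g = - 5 \left(- 3 g^{2}\right) = 15 g^{2}$)
$o{\left(-57,-65 \right)} + l{\left(-21 \right)} = \left(6 - -65 - \left(-65\right)^{2}\right) + 15 \left(-21\right)^{2} = \left(6 + 65 - 4225\right) + 15 \cdot 441 = \left(6 + 65 - 4225\right) + 6615 = -4154 + 6615 = 2461$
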